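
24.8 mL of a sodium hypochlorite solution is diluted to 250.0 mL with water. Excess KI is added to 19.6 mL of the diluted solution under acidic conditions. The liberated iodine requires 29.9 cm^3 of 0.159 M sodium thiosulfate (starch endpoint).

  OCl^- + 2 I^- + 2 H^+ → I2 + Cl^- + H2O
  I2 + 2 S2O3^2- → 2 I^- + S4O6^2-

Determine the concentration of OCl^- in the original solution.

1.22 M

n(S2O3^2-) = 0.0299 × 0.159 = 4.75 × 10^-3 mol
n(I2) = n(S2O3^2-)/2 = 2.38 × 10^-3 mol
n(OCl^-) in the aliquot = 2.38 × 10^-3 mol (1:1 ratio)
[OCl^-]_dilute = 2.38 × 10^-3 / 0.0196 = 0.121 mol/L
[OCl^-]_original = 0.121 × 250.0/24.8 = 1.22 mol/L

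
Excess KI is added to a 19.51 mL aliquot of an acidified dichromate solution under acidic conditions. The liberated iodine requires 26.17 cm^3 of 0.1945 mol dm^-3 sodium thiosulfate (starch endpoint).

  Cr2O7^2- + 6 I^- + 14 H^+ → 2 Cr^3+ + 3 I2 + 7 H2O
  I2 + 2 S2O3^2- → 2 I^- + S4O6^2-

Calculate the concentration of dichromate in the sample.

n(S2O3^2-) = 0.02617 × 0.1945 = 5.090 × 10^-3 mol
n(I2) = n(S2O3^2-)/2 = 2.545 × 10^-3 mol
From the 1:3 ratio, n(Cr2O7^2-) in the aliquot = 1/3 × 2.545 × 10^-3 = 8.483 × 10^-4 mol
[Cr2O7^2-] = 8.483 × 10^-4 / 0.01951 = 0.04348 mol/L

0.04348 mol/L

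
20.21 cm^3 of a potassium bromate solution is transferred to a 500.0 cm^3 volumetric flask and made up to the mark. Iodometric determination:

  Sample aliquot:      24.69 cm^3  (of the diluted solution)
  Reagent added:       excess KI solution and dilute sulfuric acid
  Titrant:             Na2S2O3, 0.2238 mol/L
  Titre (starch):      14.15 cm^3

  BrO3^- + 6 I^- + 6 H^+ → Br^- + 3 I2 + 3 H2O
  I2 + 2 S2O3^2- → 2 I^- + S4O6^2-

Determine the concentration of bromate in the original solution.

0.5289 mol/L

n(S2O3^2-) = 0.01415 × 0.2238 = 3.167 × 10^-3 mol
n(I2) = n(S2O3^2-)/2 = 1.583 × 10^-3 mol
From the 1:3 ratio, n(BrO3^-) in the aliquot = 1/3 × 1.583 × 10^-3 = 5.278 × 10^-4 mol
[BrO3^-]_dilute = 5.278 × 10^-4 / 0.02469 = 0.02138 mol/L
[BrO3^-]_original = 0.02138 × 500.0/20.21 = 0.5289 mol/L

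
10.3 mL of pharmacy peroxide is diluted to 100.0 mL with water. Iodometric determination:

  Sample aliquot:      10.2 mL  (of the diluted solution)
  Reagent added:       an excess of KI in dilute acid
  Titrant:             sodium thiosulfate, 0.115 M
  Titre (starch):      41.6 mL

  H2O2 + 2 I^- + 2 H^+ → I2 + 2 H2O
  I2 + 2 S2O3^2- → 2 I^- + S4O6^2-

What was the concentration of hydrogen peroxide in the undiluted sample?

n(S2O3^2-) = 0.0416 × 0.115 = 4.78 × 10^-3 mol
n(I2) = n(S2O3^2-)/2 = 2.39 × 10^-3 mol
n(H2O2) in the aliquot = 2.39 × 10^-3 mol (1:1 ratio)
[H2O2]_dilute = 2.39 × 10^-3 / 0.0102 = 0.235 mol/L
[H2O2]_original = 0.235 × 100.0/10.3 = 2.28 mol/L

2.28 M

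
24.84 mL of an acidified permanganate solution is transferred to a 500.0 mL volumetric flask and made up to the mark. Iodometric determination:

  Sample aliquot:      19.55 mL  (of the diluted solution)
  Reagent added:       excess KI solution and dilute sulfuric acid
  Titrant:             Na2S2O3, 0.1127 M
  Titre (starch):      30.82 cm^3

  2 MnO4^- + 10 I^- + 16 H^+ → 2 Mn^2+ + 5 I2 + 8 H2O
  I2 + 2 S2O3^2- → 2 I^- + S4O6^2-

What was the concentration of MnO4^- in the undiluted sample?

n(S2O3^2-) = 0.03082 × 0.1127 = 3.473 × 10^-3 mol
n(I2) = n(S2O3^2-)/2 = 1.737 × 10^-3 mol
From the 2:5 ratio, n(MnO4^-) in the aliquot = 2/5 × 1.737 × 10^-3 = 6.947 × 10^-4 mol
[MnO4^-]_dilute = 6.947 × 10^-4 / 0.01955 = 0.03553 mol/L
[MnO4^-]_original = 0.03553 × 500.0/24.84 = 0.7153 mol/L

0.7153 M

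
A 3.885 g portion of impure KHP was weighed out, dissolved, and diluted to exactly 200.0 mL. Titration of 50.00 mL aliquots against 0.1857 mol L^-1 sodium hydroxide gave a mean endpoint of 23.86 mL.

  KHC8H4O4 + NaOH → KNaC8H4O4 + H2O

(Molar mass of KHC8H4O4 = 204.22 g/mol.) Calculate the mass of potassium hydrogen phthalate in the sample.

3.619 g

n(NaOH) per titration = 0.02386 × 0.1857 = 4.431 × 10^-3 mol
n(KHC8H4O4) in each aliquot = 4.431 × 10^-3 mol (1:1 ratio)
n(KHC8H4O4) in the whole flask = 4.431 × 10^-3 × 200.0/50.00 = 0.01772 mol
mass of KHC8H4O4 = 0.01772 × 204.22 = 3.619 g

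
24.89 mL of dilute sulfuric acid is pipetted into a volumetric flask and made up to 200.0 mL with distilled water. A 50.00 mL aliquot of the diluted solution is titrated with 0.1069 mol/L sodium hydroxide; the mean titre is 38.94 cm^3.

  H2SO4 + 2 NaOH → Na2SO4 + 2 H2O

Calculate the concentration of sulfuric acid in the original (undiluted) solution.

0.3345 mol/L

n(NaOH) = 0.03894 × 0.1069 = 4.163 × 10^-3 mol
From the 1:2 ratio, n(H2SO4) in the aliquot = 1/2 × 4.163 × 10^-3 = 2.081 × 10^-3 mol
[H2SO4]_dilute = 2.081 × 10^-3 / 0.05000 = 0.04163 mol/L
Dilution factor = 200.0 / 24.89 = 8.035
[H2SO4]_stock = 0.04163 × 8.035 = 0.3345 mol/L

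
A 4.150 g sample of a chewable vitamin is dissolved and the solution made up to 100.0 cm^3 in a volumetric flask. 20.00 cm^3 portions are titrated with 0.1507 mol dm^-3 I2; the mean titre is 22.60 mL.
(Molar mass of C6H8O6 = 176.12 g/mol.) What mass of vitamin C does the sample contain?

C6H8O6 + I2 → C6H6O6 + 2 HI
n(I2) per titration = 0.02260 × 0.1507 = 3.406 × 10^-3 mol
n(C6H8O6) in each aliquot = 3.406 × 10^-3 mol (1:1 ratio)
n(C6H8O6) in the whole flask = 3.406 × 10^-3 × 100.0/20.00 = 0.01703 mol
mass of C6H8O6 = 0.01703 × 176.12 = 2.999 g

2.999 g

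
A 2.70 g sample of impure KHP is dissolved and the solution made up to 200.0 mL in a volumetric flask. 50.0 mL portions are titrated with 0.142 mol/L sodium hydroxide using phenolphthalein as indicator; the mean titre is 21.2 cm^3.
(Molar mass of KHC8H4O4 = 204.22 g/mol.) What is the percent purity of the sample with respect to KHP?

KHC8H4O4 + NaOH → KNaC8H4O4 + H2O
n(NaOH) per titration = 0.0212 × 0.142 = 3.01 × 10^-3 mol
n(KHC8H4O4) in each aliquot = 3.01 × 10^-3 mol (1:1 ratio)
n(KHC8H4O4) in the whole flask = 3.01 × 10^-3 × 200.0/50.0 = 0.0120 mol
mass of KHC8H4O4 = 0.0120 × 204.22 = 2.46 g
% KHC8H4O4 = 2.46 / 2.70 × 100 = 91.1 %

91.1 %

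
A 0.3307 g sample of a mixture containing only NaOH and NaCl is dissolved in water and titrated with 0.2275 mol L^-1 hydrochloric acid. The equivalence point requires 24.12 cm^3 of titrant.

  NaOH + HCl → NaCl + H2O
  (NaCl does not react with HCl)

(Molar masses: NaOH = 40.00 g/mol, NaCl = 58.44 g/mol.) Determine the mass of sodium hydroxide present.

n(HCl) = 0.02412 × 0.2275 = 5.487 × 10^-3 mol
Let x = n(NaOH), y = n(NaCl).
Titrant: 1x = 5.487 × 10^-3;  mass: 40.00x + 58.44y = 0.3307
Solving, x = 5.487 × 10^-3 mol, y = 1.903 × 10^-3 mol
mass of NaOH = 5.487 × 10^-3 × 40.00 = 0.2195 g

0.2195 g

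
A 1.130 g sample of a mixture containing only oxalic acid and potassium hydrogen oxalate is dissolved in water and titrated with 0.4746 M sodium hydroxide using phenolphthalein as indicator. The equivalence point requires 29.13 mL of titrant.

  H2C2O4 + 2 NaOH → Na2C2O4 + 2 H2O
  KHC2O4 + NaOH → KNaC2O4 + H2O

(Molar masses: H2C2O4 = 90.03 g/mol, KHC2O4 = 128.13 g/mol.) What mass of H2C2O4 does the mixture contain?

0.3474 g

n(NaOH) = 0.02913 × 0.4746 = 0.01383 mol
Let x = n(H2C2O4), y = n(KHC2O4).
Titrant: 2x + 1y = 0.01383;  mass: 90.03x + 128.13y = 1.130
Solving, x = 3.859 × 10^-3 mol, y = 6.108 × 10^-3 mol
mass of H2C2O4 = 3.859 × 10^-3 × 90.03 = 0.3474 g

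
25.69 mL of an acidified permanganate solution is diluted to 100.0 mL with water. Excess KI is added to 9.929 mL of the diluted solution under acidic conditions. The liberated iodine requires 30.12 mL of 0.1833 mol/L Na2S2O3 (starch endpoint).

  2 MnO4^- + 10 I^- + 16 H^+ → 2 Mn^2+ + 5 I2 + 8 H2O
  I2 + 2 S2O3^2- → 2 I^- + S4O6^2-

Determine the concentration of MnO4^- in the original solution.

0.4329 mol/L

n(S2O3^2-) = 0.03012 × 0.1833 = 5.521 × 10^-3 mol
n(I2) = n(S2O3^2-)/2 = 2.760 × 10^-3 mol
From the 2:5 ratio, n(MnO4^-) in the aliquot = 2/5 × 2.760 × 10^-3 = 1.104 × 10^-3 mol
[MnO4^-]_dilute = 1.104 × 10^-3 / 0.009929 = 0.1112 mol/L
[MnO4^-]_original = 0.1112 × 100.0/25.69 = 0.4329 mol/L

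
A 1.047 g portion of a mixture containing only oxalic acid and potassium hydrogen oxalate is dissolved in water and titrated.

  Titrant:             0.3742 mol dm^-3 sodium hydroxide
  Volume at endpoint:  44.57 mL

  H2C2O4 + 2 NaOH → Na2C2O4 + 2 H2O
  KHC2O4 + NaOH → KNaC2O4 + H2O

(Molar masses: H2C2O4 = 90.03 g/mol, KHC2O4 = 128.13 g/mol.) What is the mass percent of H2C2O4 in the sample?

56.38 %

n(NaOH) = 0.04457 × 0.3742 = 0.01668 mol
Let x = n(H2C2O4), y = n(KHC2O4).
Titrant: 2x + 1y = 0.01668;  mass: 90.03x + 128.13y = 1.047
Solving, x = 6.557 × 10^-3 mol, y = 3.564 × 10^-3 mol
mass of H2C2O4 = 6.557 × 10^-3 × 90.03 = 0.5903 g
% H2C2O4 = 0.5903 / 1.047 × 100 = 56.38 %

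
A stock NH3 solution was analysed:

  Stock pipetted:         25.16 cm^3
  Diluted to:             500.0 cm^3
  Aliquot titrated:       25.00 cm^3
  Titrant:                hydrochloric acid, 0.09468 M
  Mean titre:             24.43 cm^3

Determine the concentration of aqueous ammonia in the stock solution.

1.839 M

NH3 + HCl → NH4Cl
n(HCl) = 0.02443 × 0.09468 = 2.313 × 10^-3 mol
n(NH3) in the aliquot = 2.313 × 10^-3 mol (1:1 ratio)
[NH3]_dilute = 2.313 × 10^-3 / 0.02500 = 0.09252 mol/L
Dilution factor = 500.0 / 25.16 = 19.87
[NH3]_stock = 0.09252 × 19.87 = 1.839 mol/L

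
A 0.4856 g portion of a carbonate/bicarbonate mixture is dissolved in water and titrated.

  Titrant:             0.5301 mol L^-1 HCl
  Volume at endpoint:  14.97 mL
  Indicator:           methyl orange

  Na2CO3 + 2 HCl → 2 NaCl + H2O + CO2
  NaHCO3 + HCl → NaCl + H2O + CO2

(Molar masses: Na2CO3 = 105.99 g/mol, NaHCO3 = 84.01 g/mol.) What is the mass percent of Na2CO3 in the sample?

n(HCl) = 0.01497 × 0.5301 = 7.936 × 10^-3 mol
Let x = n(Na2CO3), y = n(NaHCO3).
Titrant: 2x + 1y = 7.936 × 10^-3;  mass: 105.99x + 84.01y = 0.4856
Solving, x = 2.919 × 10^-3 mol, y = 2.097 × 10^-3 mol
mass of Na2CO3 = 2.919 × 10^-3 × 105.99 = 0.3094 g
% Na2CO3 = 0.3094 / 0.4856 × 100 = 63.71 %

63.71 %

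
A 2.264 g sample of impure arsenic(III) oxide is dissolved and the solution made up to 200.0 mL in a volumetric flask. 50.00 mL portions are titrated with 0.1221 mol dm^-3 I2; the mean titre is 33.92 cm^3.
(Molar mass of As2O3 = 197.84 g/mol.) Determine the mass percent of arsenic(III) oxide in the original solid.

As2O3 + 2 I2 + 2 H2O → As2O5 + 4 HI
n(I2) per titration = 0.03392 × 0.1221 = 4.142 × 10^-3 mol
From the 1:2 ratio, n(As2O3) in each aliquot = 1/2 × 4.142 × 10^-3 = 2.071 × 10^-3 mol
n(As2O3) in the whole flask = 2.071 × 10^-3 × 200.0/50.00 = 8.283 × 10^-3 mol
mass of As2O3 = 8.283 × 10^-3 × 197.84 = 1.639 g
% As2O3 = 1.639 / 2.264 × 100 = 72.38 %

72.38 %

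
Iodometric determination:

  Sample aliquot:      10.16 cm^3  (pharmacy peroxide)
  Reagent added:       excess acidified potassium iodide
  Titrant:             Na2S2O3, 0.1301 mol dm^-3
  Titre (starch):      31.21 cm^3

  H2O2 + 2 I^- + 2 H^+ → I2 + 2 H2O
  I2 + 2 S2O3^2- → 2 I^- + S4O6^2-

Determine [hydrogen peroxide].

0.1998 mol/L

n(S2O3^2-) = 0.03121 × 0.1301 = 4.060 × 10^-3 mol
n(I2) = n(S2O3^2-)/2 = 2.030 × 10^-3 mol
n(H2O2) in the aliquot = 2.030 × 10^-3 mol (1:1 ratio)
[H2O2] = 2.030 × 10^-3 / 0.01016 = 0.1998 mol/L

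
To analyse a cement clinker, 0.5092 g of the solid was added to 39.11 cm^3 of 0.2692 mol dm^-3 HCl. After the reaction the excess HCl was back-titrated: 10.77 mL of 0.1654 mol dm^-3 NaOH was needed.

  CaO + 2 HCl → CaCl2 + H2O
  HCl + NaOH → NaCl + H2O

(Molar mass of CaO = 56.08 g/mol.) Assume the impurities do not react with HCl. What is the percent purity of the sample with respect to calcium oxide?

48.17 %

n(HCl) added = 0.03911 × 0.2692 = 0.01053 mol
n(NaOH) used in back-titration = 0.01077 × 0.1654 = 1.781 × 10^-3 mol
n(HCl) left over = 1.781 × 10^-3 mol (1:1 ratio)
n(HCl) consumed by analyte = 0.01053 − 1.781 × 10^-3 = 8.747 × 10^-3 mol
From the 1:2 ratio, n(CaO) = 1/2 × 8.747 × 10^-3 = 4.374 × 10^-3 mol
mass of CaO = 4.374 × 10^-3 × 56.08 = 0.2453 g
% CaO = 0.2453 / 0.5092 × 100 = 48.17 %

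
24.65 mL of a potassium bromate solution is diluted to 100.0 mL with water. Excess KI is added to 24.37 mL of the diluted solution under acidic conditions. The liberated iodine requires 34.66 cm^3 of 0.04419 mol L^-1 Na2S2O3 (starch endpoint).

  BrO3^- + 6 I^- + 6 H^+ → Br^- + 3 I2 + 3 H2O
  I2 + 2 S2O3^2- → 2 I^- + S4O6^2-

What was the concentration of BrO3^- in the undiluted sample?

0.04249 mol/L

n(S2O3^2-) = 0.03466 × 0.04419 = 1.532 × 10^-3 mol
n(I2) = n(S2O3^2-)/2 = 7.658 × 10^-4 mol
From the 1:3 ratio, n(BrO3^-) in the aliquot = 1/3 × 7.658 × 10^-4 = 2.553 × 10^-4 mol
[BrO3^-]_dilute = 2.553 × 10^-4 / 0.02437 = 0.01047 mol/L
[BrO3^-]_original = 0.01047 × 100.0/24.65 = 0.04249 mol/L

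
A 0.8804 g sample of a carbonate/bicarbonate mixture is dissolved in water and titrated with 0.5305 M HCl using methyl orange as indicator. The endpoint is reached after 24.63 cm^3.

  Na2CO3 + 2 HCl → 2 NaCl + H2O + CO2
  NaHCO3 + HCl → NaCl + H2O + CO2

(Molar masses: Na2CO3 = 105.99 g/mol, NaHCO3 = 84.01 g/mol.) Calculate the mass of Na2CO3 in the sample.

n(HCl) = 0.02463 × 0.5305 = 0.01307 mol
Let x = n(Na2CO3), y = n(NaHCO3).
Titrant: 2x + 1y = 0.01307;  mass: 105.99x + 84.01y = 0.8804
Solving, x = 3.503 × 10^-3 mol, y = 6.060 × 10^-3 mol
mass of Na2CO3 = 3.503 × 10^-3 × 105.99 = 0.3713 g

0.3713 g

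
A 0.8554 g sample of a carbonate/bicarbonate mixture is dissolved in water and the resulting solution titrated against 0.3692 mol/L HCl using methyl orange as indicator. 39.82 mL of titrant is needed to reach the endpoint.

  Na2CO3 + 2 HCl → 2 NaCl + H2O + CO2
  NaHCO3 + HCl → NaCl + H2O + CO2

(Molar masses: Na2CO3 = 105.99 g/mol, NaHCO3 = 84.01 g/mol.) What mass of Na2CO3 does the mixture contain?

0.6487 g

n(HCl) = 0.03982 × 0.3692 = 0.01470 mol
Let x = n(Na2CO3), y = n(NaHCO3).
Titrant: 2x + 1y = 0.01470;  mass: 105.99x + 84.01y = 0.8554
Solving, x = 6.121 × 10^-3 mol, y = 2.460 × 10^-3 mol
mass of Na2CO3 = 6.121 × 10^-3 × 105.99 = 0.6487 g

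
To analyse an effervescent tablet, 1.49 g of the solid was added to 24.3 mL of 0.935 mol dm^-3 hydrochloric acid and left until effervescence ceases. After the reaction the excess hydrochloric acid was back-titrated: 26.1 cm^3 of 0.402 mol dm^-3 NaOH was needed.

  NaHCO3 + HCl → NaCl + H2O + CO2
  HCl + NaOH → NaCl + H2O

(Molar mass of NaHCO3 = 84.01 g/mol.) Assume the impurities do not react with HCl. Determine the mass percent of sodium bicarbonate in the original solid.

68.9 %

n(HCl) added = 0.0243 × 0.935 = 0.0227 mol
n(NaOH) used in back-titration = 0.0261 × 0.402 = 0.0105 mol
n(HCl) left over = 0.0105 mol (1:1 ratio)
n(HCl) consumed by analyte = 0.0227 − 0.0105 = 0.0122 mol
n(NaHCO3) = 0.0122 mol (1:1 ratio)
mass of NaHCO3 = 0.0122 × 84.01 = 1.03 g
% NaHCO3 = 1.03 / 1.49 × 100 = 68.9 %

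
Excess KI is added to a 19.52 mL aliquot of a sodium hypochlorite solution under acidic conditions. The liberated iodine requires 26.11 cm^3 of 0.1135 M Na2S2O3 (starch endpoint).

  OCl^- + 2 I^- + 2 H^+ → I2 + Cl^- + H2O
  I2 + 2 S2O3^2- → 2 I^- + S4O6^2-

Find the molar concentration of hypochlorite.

n(S2O3^2-) = 0.02611 × 0.1135 = 2.963 × 10^-3 mol
n(I2) = n(S2O3^2-)/2 = 1.482 × 10^-3 mol
n(OCl^-) in the aliquot = 1.482 × 10^-3 mol (1:1 ratio)
[OCl^-] = 1.482 × 10^-3 / 0.01952 = 0.07591 mol/L

0.07591 M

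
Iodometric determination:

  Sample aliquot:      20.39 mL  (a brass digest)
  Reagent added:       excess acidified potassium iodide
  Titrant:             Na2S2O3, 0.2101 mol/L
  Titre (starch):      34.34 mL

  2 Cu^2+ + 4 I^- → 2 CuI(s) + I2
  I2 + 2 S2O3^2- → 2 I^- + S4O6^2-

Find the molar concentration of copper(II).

0.3538 mol/L

n(S2O3^2-) = 0.03434 × 0.2101 = 7.215 × 10^-3 mol
n(I2) = n(S2O3^2-)/2 = 3.607 × 10^-3 mol
From the 2:1 ratio, n(Cu2+) in the aliquot = 2/1 × 3.607 × 10^-3 = 7.215 × 10^-3 mol
[Cu2+] = 7.215 × 10^-3 / 0.02039 = 0.3538 mol/L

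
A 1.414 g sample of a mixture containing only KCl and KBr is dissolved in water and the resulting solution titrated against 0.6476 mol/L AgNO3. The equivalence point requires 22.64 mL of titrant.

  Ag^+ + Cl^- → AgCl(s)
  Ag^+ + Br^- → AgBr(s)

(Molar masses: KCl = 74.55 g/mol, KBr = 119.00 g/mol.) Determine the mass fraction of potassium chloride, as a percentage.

n(AgNO3) = 0.02264 × 0.6476 = 0.01466 mol
Let x = n(KCl), y = n(KBr).
Titrant: 1x + 1y = 0.01466;  mass: 74.55x + 119.00y = 1.414
Solving, x = 7.441 × 10^-3 mol, y = 7.221 × 10^-3 mol
mass of KCl = 7.441 × 10^-3 × 74.55 = 0.5547 g
% KCl = 0.5547 / 1.414 × 100 = 39.23 %

39.23 %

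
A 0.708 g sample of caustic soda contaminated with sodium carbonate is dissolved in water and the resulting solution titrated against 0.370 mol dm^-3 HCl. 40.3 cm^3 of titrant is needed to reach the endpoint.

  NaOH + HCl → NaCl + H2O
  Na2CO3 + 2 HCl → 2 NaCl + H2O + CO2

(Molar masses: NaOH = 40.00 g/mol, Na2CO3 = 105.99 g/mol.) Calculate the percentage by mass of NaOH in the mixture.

n(HCl) = 0.0403 × 0.370 = 0.0149 mol
Let x = n(NaOH), y = n(Na2CO3).
Titrant: 1x + 2y = 0.0149;  mass: 40.00x + 105.99y = 0.708
Solving, x = 6.33 × 10^-3 mol, y = 4.29 × 10^-3 mol
mass of NaOH = 6.33 × 10^-3 × 40.00 = 0.253 g
% NaOH = 0.253 / 0.708 × 100 = 35.7 %

35.7 %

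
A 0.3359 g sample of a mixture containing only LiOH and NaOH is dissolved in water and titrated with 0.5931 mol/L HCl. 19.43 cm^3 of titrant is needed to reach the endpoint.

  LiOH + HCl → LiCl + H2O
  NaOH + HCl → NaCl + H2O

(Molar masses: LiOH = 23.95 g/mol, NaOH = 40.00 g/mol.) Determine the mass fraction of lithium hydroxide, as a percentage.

n(HCl) = 0.01943 × 0.5931 = 0.01152 mol
Let x = n(LiOH), y = n(NaOH).
Titrant: 1x + 1y = 0.01152;  mass: 23.95x + 40.00y = 0.3359
Solving, x = 7.792 × 10^-3 mol, y = 3.732 × 10^-3 mol
mass of LiOH = 7.792 × 10^-3 × 23.95 = 0.1866 g
% LiOH = 0.1866 / 0.3359 × 100 = 55.56 %

55.56 %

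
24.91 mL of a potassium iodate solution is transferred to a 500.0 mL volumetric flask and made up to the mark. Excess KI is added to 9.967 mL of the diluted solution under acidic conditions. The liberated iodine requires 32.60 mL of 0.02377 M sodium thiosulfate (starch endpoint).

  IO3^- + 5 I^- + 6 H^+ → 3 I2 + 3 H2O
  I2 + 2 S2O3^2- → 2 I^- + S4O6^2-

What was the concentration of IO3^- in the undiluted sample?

n(S2O3^2-) = 0.03260 × 0.02377 = 7.749 × 10^-4 mol
n(I2) = n(S2O3^2-)/2 = 3.875 × 10^-4 mol
From the 1:3 ratio, n(IO3^-) in the aliquot = 1/3 × 3.875 × 10^-4 = 1.292 × 10^-4 mol
[IO3^-]_dilute = 1.292 × 10^-4 / 0.009967 = 0.01296 mol/L
[IO3^-]_original = 0.01296 × 500.0/24.91 = 0.2601 mol/L

0.2601 M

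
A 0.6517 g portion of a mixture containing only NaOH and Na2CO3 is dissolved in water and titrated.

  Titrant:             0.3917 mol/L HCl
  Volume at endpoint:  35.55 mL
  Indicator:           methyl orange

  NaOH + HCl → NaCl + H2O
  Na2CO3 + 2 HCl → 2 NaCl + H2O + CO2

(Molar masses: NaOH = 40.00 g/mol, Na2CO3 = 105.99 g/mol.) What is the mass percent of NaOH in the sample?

n(HCl) = 0.03555 × 0.3917 = 0.01392 mol
Let x = n(NaOH), y = n(Na2CO3).
Titrant: 1x + 2y = 0.01392;  mass: 40.00x + 105.99y = 0.6517
Solving, x = 6.637 × 10^-3 mol, y = 3.644 × 10^-3 mol
mass of NaOH = 6.637 × 10^-3 × 40.00 = 0.2655 g
% NaOH = 0.2655 / 0.6517 × 100 = 40.74 %

40.74 %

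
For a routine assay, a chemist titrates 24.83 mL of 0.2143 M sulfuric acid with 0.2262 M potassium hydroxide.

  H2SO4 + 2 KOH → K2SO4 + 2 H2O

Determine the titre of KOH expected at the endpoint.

47.05 mL

n(H2SO4) = 0.02483 L × 0.2143 mol/L = 5.321 × 10^-3 mol
From the 2:1 stoichiometry, n(KOH) = 2/1 × 5.321 × 10^-3 = 0.01064 mol
V(KOH) = 0.01064 mol / 0.2262 mol/L = 0.04705 L = 47.05 mL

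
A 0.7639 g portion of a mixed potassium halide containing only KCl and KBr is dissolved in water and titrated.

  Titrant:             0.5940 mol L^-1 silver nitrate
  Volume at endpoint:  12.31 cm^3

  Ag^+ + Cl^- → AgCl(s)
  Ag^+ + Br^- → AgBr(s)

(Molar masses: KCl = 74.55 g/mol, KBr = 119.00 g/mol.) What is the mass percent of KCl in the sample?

n(AgNO3) = 0.01231 × 0.5940 = 7.312 × 10^-3 mol
Let x = n(KCl), y = n(KBr).
Titrant: 1x + 1y = 7.312 × 10^-3;  mass: 74.55x + 119.00y = 0.7639
Solving, x = 2.390 × 10^-3 mol, y = 4.922 × 10^-3 mol
mass of KCl = 2.390 × 10^-3 × 74.55 = 0.1782 g
% KCl = 0.1782 / 0.7639 × 100 = 23.33 %

23.33 %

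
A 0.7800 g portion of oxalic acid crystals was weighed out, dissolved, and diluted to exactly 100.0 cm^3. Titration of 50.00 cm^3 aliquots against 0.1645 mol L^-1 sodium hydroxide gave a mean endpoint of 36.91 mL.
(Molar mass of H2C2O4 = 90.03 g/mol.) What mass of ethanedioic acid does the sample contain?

0.5466 g

H2C2O4 + 2 NaOH → Na2C2O4 + 2 H2O
n(NaOH) per titration = 0.03691 × 0.1645 = 6.072 × 10^-3 mol
From the 1:2 ratio, n(H2C2O4) in each aliquot = 1/2 × 6.072 × 10^-3 = 3.036 × 10^-3 mol
n(H2C2O4) in the whole flask = 3.036 × 10^-3 × 100.0/50.00 = 6.072 × 10^-3 mol
mass of H2C2O4 = 6.072 × 10^-3 × 90.03 = 0.5466 g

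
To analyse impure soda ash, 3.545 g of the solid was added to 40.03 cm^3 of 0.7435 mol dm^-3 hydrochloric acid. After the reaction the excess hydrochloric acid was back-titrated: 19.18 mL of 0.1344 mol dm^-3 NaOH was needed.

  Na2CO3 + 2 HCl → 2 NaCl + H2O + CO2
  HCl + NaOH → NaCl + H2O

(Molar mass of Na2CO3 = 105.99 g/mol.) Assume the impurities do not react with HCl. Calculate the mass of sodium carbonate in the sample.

1.441 g

n(HCl) added = 0.04003 × 0.7435 = 0.02976 mol
n(NaOH) used in back-titration = 0.01918 × 0.1344 = 2.578 × 10^-3 mol
n(HCl) left over = 2.578 × 10^-3 mol (1:1 ratio)
n(HCl) consumed by analyte = 0.02976 − 2.578 × 10^-3 = 0.02718 mol
From the 1:2 ratio, n(Na2CO3) = 1/2 × 0.02718 = 0.01359 mol
mass of Na2CO3 = 0.01359 × 105.99 = 1.441 g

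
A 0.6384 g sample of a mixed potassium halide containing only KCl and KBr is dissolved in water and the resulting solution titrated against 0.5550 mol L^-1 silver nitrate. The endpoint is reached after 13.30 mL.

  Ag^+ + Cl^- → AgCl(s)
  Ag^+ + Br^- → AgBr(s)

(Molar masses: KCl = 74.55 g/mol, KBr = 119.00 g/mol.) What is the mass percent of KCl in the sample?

n(AgNO3) = 0.01330 × 0.5550 = 7.382 × 10^-3 mol
Let x = n(KCl), y = n(KBr).
Titrant: 1x + 1y = 7.382 × 10^-3;  mass: 74.55x + 119.00y = 0.6384
Solving, x = 5.399 × 10^-3 mol, y = 1.982 × 10^-3 mol
mass of KCl = 5.399 × 10^-3 × 74.55 = 0.4025 g
% KCl = 0.4025 / 0.6384 × 100 = 63.05 %

63.05 %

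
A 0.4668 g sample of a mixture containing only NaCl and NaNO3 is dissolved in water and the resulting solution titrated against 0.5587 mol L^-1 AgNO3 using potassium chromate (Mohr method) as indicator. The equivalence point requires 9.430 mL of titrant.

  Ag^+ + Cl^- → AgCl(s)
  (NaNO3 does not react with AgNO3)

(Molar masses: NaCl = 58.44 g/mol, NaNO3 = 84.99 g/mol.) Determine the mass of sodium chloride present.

0.3079 g

n(AgNO3) = 0.009430 × 0.5587 = 5.269 × 10^-3 mol
Let x = n(NaCl), y = n(NaNO3).
Titrant: 1x = 5.269 × 10^-3;  mass: 58.44x + 84.99y = 0.4668
Solving, x = 5.269 × 10^-3 mol, y = 1.870 × 10^-3 mol
mass of NaCl = 5.269 × 10^-3 × 58.44 = 0.3079 g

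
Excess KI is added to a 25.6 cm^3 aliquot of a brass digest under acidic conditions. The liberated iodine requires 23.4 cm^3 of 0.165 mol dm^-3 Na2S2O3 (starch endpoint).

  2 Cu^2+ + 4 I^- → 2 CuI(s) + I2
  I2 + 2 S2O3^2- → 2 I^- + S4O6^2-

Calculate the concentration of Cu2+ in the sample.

0.151 mol/L

n(S2O3^2-) = 0.0234 × 0.165 = 3.86 × 10^-3 mol
n(I2) = n(S2O3^2-)/2 = 1.93 × 10^-3 mol
From the 2:1 ratio, n(Cu2+) in the aliquot = 2/1 × 1.93 × 10^-3 = 3.86 × 10^-3 mol
[Cu2+] = 3.86 × 10^-3 / 0.0256 = 0.151 mol/L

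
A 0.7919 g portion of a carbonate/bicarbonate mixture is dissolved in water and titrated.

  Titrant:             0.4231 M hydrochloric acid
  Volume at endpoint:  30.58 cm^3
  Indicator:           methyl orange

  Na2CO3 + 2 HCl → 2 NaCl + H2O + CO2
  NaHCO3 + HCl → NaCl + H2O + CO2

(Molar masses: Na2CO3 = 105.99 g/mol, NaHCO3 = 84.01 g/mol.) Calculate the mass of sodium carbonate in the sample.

n(HCl) = 0.03058 × 0.4231 = 0.01294 mol
Let x = n(Na2CO3), y = n(NaHCO3).
Titrant: 2x + 1y = 0.01294;  mass: 105.99x + 84.01y = 0.7919
Solving, x = 4.757 × 10^-3 mol, y = 3.425 × 10^-3 mol
mass of Na2CO3 = 4.757 × 10^-3 × 105.99 = 0.5042 g

0.5042 g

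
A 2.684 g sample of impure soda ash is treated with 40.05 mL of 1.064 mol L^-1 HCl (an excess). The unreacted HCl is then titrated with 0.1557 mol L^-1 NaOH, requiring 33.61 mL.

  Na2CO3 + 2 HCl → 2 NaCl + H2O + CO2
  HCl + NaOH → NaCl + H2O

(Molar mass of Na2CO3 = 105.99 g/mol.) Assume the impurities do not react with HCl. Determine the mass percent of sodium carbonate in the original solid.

73.81 %

n(HCl) added = 0.04005 × 1.064 = 0.04261 mol
n(NaOH) used in back-titration = 0.03361 × 0.1557 = 5.233 × 10^-3 mol
n(HCl) left over = 5.233 × 10^-3 mol (1:1 ratio)
n(HCl) consumed by analyte = 0.04261 − 5.233 × 10^-3 = 0.03738 mol
From the 1:2 ratio, n(Na2CO3) = 1/2 × 0.03738 = 0.01869 mol
mass of Na2CO3 = 0.01869 × 105.99 = 1.981 g
% Na2CO3 = 1.981 / 2.684 × 100 = 73.81 %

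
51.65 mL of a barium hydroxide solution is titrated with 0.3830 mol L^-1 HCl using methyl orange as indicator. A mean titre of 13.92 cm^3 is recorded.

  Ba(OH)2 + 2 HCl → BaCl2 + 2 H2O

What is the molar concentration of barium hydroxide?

0.05161 mol/L

n(HCl) = 0.01392 L × 0.3830 mol/L = 5.331 × 10^-3 mol
From the 1:2 mole ratio, n(Ba(OH)2) = 1/2 × 5.331 × 10^-3 = 2.666 × 10^-3 mol
[Ba(OH)2] = 2.666 × 10^-3 mol / 0.05165 L = 0.05161 mol/L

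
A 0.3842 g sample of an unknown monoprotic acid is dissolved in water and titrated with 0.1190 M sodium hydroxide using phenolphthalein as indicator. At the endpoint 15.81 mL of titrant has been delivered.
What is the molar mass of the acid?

204.2 g/mol

n(NaOH) = 0.01581 L × 0.1190 mol/L = 1.881 × 10^-3 mol
n(HA) = 1.881 × 10^-3 mol (1:1 ratio)
M = m / n = 0.3842 g / 1.881 × 10^-3 mol = 204.2 g/mol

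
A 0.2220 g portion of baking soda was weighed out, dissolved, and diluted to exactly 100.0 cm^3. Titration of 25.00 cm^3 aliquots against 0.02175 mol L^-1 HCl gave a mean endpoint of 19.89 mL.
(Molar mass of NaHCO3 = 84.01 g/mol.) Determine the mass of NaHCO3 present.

NaHCO3 + HCl → NaCl + H2O + CO2
n(HCl) per titration = 0.01989 × 0.02175 = 4.326 × 10^-4 mol
n(NaHCO3) in each aliquot = 4.326 × 10^-4 mol (1:1 ratio)
n(NaHCO3) in the whole flask = 4.326 × 10^-4 × 100.0/25.00 = 1.730 × 10^-3 mol
mass of NaHCO3 = 1.730 × 10^-3 × 84.01 = 0.1454 g

0.1454 g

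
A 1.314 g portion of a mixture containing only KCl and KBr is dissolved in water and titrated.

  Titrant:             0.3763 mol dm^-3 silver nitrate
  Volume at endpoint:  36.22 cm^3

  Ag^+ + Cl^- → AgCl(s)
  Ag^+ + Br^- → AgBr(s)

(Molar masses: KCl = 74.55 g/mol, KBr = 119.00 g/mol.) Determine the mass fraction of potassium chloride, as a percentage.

39.30 %

n(AgNO3) = 0.03622 × 0.3763 = 0.01363 mol
Let x = n(KCl), y = n(KBr).
Titrant: 1x + 1y = 0.01363;  mass: 74.55x + 119.00y = 1.314
Solving, x = 6.927 × 10^-3 mol, y = 6.702 × 10^-3 mol
mass of KCl = 6.927 × 10^-3 × 74.55 = 0.5164 g
% KCl = 0.5164 / 1.314 × 100 = 39.30 %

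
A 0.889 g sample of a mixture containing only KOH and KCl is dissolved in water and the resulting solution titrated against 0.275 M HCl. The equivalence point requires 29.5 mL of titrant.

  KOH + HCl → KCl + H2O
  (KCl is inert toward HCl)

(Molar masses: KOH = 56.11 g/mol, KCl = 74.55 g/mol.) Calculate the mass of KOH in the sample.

n(HCl) = 0.0295 × 0.275 = 8.11 × 10^-3 mol
Let x = n(KOH), y = n(KCl).
Titrant: 1x = 8.11 × 10^-3;  mass: 56.11x + 74.55y = 0.889
Solving, x = 8.11 × 10^-3 mol, y = 5.82 × 10^-3 mol
mass of KOH = 8.11 × 10^-3 × 56.11 = 0.455 g

0.455 g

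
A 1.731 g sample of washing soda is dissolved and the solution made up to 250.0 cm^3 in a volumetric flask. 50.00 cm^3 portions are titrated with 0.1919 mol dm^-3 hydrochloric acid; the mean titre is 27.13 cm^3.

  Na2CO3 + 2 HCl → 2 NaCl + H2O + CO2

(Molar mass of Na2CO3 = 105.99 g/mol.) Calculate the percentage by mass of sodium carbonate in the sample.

n(HCl) per titration = 0.02713 × 0.1919 = 5.206 × 10^-3 mol
From the 1:2 ratio, n(Na2CO3) in each aliquot = 1/2 × 5.206 × 10^-3 = 2.603 × 10^-3 mol
n(Na2CO3) in the whole flask = 2.603 × 10^-3 × 250.0/50.00 = 0.01302 mol
mass of Na2CO3 = 0.01302 × 105.99 = 1.380 g
% Na2CO3 = 1.380 / 1.731 × 100 = 79.70 %

79.70 %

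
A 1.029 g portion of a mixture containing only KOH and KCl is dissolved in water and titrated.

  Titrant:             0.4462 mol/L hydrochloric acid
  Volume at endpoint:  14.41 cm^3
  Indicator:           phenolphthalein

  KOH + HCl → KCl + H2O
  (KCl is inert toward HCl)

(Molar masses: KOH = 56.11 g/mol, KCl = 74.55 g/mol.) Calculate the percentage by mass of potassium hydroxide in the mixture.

35.06 %

n(HCl) = 0.01441 × 0.4462 = 6.430 × 10^-3 mol
Let x = n(KOH), y = n(KCl).
Titrant: 1x = 6.430 × 10^-3;  mass: 56.11x + 74.55y = 1.029
Solving, x = 6.430 × 10^-3 mol, y = 8.963 × 10^-3 mol
mass of KOH = 6.430 × 10^-3 × 56.11 = 0.3608 g
% KOH = 0.3608 / 1.029 × 100 = 35.06 %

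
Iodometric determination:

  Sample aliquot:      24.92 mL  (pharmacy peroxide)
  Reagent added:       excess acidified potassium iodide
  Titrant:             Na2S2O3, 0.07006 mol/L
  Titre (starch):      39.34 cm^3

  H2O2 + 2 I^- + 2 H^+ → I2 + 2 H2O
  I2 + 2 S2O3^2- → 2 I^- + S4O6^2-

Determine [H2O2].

0.05530 mol/L

n(S2O3^2-) = 0.03934 × 0.07006 = 2.756 × 10^-3 mol
n(I2) = n(S2O3^2-)/2 = 1.378 × 10^-3 mol
n(H2O2) in the aliquot = 1.378 × 10^-3 mol (1:1 ratio)
[H2O2] = 1.378 × 10^-3 / 0.02492 = 0.05530 mol/L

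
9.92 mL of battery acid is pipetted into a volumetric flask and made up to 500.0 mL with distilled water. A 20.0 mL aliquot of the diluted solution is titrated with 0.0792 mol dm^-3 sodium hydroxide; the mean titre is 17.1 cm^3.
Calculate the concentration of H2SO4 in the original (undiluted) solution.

H2SO4 + 2 NaOH → Na2SO4 + 2 H2O
n(NaOH) = 0.0171 × 0.0792 = 1.35 × 10^-3 mol
From the 1:2 ratio, n(H2SO4) in the aliquot = 1/2 × 1.35 × 10^-3 = 6.77 × 10^-4 mol
[H2SO4]_dilute = 6.77 × 10^-4 / 0.0200 = 0.0339 mol/L
Dilution factor = 500.0 / 9.92 = 50.40
[H2SO4]_stock = 0.0339 × 50.40 = 1.71 mol/L

1.71 mol/L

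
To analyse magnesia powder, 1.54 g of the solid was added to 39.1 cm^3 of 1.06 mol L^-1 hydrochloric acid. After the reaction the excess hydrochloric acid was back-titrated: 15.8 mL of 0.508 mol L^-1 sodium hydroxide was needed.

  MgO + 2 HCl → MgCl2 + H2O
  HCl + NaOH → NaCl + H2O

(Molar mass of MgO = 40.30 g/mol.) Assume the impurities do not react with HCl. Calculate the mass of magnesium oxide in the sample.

n(HCl) added = 0.0391 × 1.06 = 0.0414 mol
n(NaOH) used in back-titration = 0.0158 × 0.508 = 8.03 × 10^-3 mol
n(HCl) left over = 8.03 × 10^-3 mol (1:1 ratio)
n(HCl) consumed by analyte = 0.0414 − 8.03 × 10^-3 = 0.0334 mol
From the 1:2 ratio, n(MgO) = 1/2 × 0.0334 = 0.0167 mol
mass of MgO = 0.0167 × 40.30 = 0.673 g

0.673 g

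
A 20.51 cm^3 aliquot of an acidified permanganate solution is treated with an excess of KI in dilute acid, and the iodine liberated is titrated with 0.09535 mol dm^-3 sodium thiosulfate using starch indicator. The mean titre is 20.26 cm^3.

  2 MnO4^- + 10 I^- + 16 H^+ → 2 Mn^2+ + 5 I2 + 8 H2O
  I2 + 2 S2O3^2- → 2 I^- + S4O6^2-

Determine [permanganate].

0.01884 mol/L

n(S2O3^2-) = 0.02026 × 0.09535 = 1.932 × 10^-3 mol
n(I2) = n(S2O3^2-)/2 = 9.659 × 10^-4 mol
From the 2:5 ratio, n(MnO4^-) in the aliquot = 2/5 × 9.659 × 10^-4 = 3.864 × 10^-4 mol
[MnO4^-] = 3.864 × 10^-4 / 0.02051 = 0.01884 mol/L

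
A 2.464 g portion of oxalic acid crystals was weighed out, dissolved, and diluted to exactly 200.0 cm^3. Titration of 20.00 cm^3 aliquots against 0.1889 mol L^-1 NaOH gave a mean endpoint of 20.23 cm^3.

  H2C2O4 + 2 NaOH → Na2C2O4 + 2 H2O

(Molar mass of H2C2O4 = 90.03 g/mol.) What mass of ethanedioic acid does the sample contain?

n(NaOH) per titration = 0.02023 × 0.1889 = 3.821 × 10^-3 mol
From the 1:2 ratio, n(H2C2O4) in each aliquot = 1/2 × 3.821 × 10^-3 = 1.911 × 10^-3 mol
n(H2C2O4) in the whole flask = 1.911 × 10^-3 × 200.0/20.00 = 0.01911 mol
mass of H2C2O4 = 0.01911 × 90.03 = 1.720 g

1.720 g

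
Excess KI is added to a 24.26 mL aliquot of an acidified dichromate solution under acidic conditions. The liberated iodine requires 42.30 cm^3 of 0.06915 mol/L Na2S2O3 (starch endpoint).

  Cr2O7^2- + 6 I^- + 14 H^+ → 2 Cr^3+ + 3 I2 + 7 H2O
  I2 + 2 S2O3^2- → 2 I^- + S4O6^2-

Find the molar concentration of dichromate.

0.02010 mol/L

n(S2O3^2-) = 0.04230 × 0.06915 = 2.925 × 10^-3 mol
n(I2) = n(S2O3^2-)/2 = 1.463 × 10^-3 mol
From the 1:3 ratio, n(Cr2O7^2-) in the aliquot = 1/3 × 1.463 × 10^-3 = 4.875 × 10^-4 mol
[Cr2O7^2-] = 4.875 × 10^-4 / 0.02426 = 0.02010 mol/L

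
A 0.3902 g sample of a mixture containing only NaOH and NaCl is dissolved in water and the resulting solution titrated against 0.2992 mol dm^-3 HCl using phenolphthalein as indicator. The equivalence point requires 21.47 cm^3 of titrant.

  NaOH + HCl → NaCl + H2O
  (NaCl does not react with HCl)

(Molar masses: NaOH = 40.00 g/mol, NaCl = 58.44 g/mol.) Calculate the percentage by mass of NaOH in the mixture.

n(HCl) = 0.02147 × 0.2992 = 6.424 × 10^-3 mol
Let x = n(NaOH), y = n(NaCl).
Titrant: 1x = 6.424 × 10^-3;  mass: 40.00x + 58.44y = 0.3902
Solving, x = 6.424 × 10^-3 mol, y = 2.280 × 10^-3 mol
mass of NaOH = 6.424 × 10^-3 × 40.00 = 0.2570 g
% NaOH = 0.2570 / 0.3902 × 100 = 65.85 %

65.85 %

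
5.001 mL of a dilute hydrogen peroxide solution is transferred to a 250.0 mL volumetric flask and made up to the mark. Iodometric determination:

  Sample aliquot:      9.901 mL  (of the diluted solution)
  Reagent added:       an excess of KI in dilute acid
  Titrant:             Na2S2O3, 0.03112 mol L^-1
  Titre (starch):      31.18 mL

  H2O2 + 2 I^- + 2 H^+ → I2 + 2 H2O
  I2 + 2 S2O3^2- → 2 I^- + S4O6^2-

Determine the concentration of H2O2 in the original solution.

2.450 mol/L

n(S2O3^2-) = 0.03118 × 0.03112 = 9.703 × 10^-4 mol
n(I2) = n(S2O3^2-)/2 = 4.852 × 10^-4 mol
n(H2O2) in the aliquot = 4.852 × 10^-4 mol (1:1 ratio)
[H2O2]_dilute = 4.852 × 10^-4 / 0.009901 = 0.04900 mol/L
[H2O2]_original = 0.04900 × 250.0/5.001 = 2.450 mol/L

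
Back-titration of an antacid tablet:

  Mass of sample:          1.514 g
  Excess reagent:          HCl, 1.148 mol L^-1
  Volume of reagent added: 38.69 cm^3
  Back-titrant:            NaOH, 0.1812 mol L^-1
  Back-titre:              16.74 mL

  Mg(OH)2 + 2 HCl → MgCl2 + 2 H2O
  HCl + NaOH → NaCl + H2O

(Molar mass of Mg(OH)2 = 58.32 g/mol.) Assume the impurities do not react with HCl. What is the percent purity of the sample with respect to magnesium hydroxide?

79.70 %

n(HCl) added = 0.03869 × 1.148 = 0.04442 mol
n(NaOH) used in back-titration = 0.01674 × 0.1812 = 3.033 × 10^-3 mol
n(HCl) left over = 3.033 × 10^-3 mol (1:1 ratio)
n(HCl) consumed by analyte = 0.04442 − 3.033 × 10^-3 = 0.04138 mol
From the 1:2 ratio, n(Mg(OH)2) = 1/2 × 0.04138 = 0.02069 mol
mass of Mg(OH)2 = 0.02069 × 58.32 = 1.207 g
% Mg(OH)2 = 1.207 / 1.514 × 100 = 79.70 %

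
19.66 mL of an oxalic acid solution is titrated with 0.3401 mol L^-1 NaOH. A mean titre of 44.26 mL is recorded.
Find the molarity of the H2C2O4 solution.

0.3828 mol/L

H2C2O4 + 2 NaOH → Na2C2O4 + 2 H2O
n(NaOH) = 0.04426 L × 0.3401 mol/L = 0.01505 mol
From the 1:2 mole ratio, n(H2C2O4) = 1/2 × 0.01505 = 7.526 × 10^-3 mol
[H2C2O4] = 7.526 × 10^-3 mol / 0.01966 L = 0.3828 mol/L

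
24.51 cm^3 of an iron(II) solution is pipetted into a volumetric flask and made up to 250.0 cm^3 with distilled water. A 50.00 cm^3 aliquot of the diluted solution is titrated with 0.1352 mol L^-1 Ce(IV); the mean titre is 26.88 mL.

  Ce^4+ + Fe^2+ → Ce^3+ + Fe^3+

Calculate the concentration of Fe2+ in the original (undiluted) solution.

n(Ce4+) = 0.02688 × 0.1352 = 3.634 × 10^-3 mol
n(Fe2+) in the aliquot = 3.634 × 10^-3 mol (1:1 ratio)
[Fe2+]_dilute = 3.634 × 10^-3 / 0.05000 = 0.07268 mol/L
Dilution factor = 250.0 / 24.51 = 10.20
[Fe2+]_stock = 0.07268 × 10.20 = 0.7414 mol/L

0.7414 mol/L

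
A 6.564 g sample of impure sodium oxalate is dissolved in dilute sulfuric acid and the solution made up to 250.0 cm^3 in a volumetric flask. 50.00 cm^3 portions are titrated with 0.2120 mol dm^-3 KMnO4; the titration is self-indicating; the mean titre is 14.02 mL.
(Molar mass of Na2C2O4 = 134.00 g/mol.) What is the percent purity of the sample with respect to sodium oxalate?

75.85 %

2 MnO4^- + 5 C2O4^2- + 16 H^+ → 2 Mn^2+ + 10 CO2 + 8 H2O
n(KMnO4) per titration = 0.01402 × 0.2120 = 2.972 × 10^-3 mol
From the 5:2 ratio, n(Na2C2O4) in each aliquot = 5/2 × 2.972 × 10^-3 = 7.431 × 10^-3 mol
n(Na2C2O4) in the whole flask = 7.431 × 10^-3 × 250.0/50.00 = 0.03715 mol
mass of Na2C2O4 = 0.03715 × 134.00 = 4.979 g
% Na2C2O4 = 4.979 / 6.564 × 100 = 75.85 %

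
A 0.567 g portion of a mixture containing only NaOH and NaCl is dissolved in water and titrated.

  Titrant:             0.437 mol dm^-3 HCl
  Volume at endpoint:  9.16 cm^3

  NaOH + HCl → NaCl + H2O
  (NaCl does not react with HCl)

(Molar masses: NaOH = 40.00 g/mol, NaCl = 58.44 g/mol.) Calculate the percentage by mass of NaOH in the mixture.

n(HCl) = 0.00916 × 0.437 = 4.00 × 10^-3 mol
Let x = n(NaOH), y = n(NaCl).
Titrant: 1x = 4.00 × 10^-3;  mass: 40.00x + 58.44y = 0.567
Solving, x = 4.00 × 10^-3 mol, y = 6.96 × 10^-3 mol
mass of NaOH = 4.00 × 10^-3 × 40.00 = 0.160 g
% NaOH = 0.160 / 0.567 × 100 = 28.2 %

28.2 %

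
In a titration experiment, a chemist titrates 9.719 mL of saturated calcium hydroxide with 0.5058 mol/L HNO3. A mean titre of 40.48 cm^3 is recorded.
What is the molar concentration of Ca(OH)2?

Ca(OH)2 + 2 HNO3 → Ca(NO3)2 + 2 H2O
n(HNO3) = 0.04048 L × 0.5058 mol/L = 0.02047 mol
From the 1:2 mole ratio, n(Ca(OH)2) = 1/2 × 0.02047 = 0.01024 mol
[Ca(OH)2] = 0.01024 mol / 0.009719 L = 1.053 mol/L

1.053 mol/L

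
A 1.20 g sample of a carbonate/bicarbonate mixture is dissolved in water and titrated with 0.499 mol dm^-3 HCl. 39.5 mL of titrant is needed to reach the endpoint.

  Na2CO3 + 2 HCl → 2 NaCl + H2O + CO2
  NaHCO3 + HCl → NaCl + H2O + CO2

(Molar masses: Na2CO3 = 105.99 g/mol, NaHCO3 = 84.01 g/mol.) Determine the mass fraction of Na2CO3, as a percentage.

64.9 %

n(HCl) = 0.0395 × 0.499 = 0.0197 mol
Let x = n(Na2CO3), y = n(NaHCO3).
Titrant: 2x + 1y = 0.0197;  mass: 105.99x + 84.01y = 1.20
Solving, x = 7.35 × 10^-3 mol, y = 5.01 × 10^-3 mol
mass of Na2CO3 = 7.35 × 10^-3 × 105.99 = 0.779 g
% Na2CO3 = 0.779 / 1.20 × 100 = 64.9 %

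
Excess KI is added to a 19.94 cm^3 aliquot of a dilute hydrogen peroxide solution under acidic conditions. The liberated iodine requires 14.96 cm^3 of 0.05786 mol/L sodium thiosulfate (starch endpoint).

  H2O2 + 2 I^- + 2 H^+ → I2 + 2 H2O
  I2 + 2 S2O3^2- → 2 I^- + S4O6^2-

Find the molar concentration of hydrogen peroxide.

n(S2O3^2-) = 0.01496 × 0.05786 = 8.656 × 10^-4 mol
n(I2) = n(S2O3^2-)/2 = 4.328 × 10^-4 mol
n(H2O2) in the aliquot = 4.328 × 10^-4 mol (1:1 ratio)
[H2O2] = 4.328 × 10^-4 / 0.01994 = 0.02170 mol/L

0.02170 mol/L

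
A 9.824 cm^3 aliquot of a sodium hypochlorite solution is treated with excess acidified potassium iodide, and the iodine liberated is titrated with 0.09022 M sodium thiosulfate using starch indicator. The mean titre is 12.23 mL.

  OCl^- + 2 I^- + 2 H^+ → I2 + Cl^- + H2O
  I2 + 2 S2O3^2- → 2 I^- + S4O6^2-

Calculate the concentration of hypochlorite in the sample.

n(S2O3^2-) = 0.01223 × 0.09022 = 1.103 × 10^-3 mol
n(I2) = n(S2O3^2-)/2 = 5.517 × 10^-4 mol
n(OCl^-) in the aliquot = 5.517 × 10^-4 mol (1:1 ratio)
[OCl^-] = 5.517 × 10^-4 / 0.009824 = 0.05616 mol/L

0.05616 M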